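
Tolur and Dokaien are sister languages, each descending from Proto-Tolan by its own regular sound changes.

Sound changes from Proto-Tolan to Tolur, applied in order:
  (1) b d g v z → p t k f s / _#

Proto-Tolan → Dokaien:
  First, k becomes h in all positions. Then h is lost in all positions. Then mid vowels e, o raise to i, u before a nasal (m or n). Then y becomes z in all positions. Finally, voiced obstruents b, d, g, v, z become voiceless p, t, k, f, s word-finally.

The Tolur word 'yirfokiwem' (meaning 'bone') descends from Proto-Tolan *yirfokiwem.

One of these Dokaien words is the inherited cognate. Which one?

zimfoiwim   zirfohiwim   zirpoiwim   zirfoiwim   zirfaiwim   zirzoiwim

zirfoiwim

Dokaien: start from *yirfokiwem.
  rule 1 (unconditioned shift): yirfokiwem → yirfohiwem
  rule 2 (h-loss): yirfohiwem → yirfoiwem
  rule 3 (pre-nasal raising): yirfoiwem → yirfoiwim
  rule 4 (unconditioned shift): yirfoiwim → zirfoiwim
  rule 5: no change — zirfoiwim
  ⇒ Dokaien zirfoiwim
Among the options, 'zirfoiwim' alone shows every Dokaien change applied in order.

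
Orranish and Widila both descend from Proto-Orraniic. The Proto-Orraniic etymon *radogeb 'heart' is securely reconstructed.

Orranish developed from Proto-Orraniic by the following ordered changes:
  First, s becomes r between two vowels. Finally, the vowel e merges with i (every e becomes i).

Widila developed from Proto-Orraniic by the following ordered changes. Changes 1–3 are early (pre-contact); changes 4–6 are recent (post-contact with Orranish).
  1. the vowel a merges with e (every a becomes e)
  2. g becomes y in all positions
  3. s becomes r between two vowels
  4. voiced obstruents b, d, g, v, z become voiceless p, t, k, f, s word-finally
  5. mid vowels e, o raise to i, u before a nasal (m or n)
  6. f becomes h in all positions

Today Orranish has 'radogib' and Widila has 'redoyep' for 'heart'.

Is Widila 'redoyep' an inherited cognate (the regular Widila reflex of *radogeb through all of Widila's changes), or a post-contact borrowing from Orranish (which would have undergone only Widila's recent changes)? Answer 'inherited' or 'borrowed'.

inherited

If inherited, *radogeb would pass through all of Widila's changes:
Widila: *radogeb > redogeb > redoyeb > redoyep  (by vowel merger, unconditioned shift, final devoicing)
If borrowed from Orranish 'radogib' after the early changes, it would undergo only the recent ones:
  rule 4 (final devoicing): radogib → radogip
  rule 5 (pre-nasal raising): no change (radogip)
  rule 6 (unconditioned shift): no change (radogip)
  ⇒ as a loan: radogip
Widila 'redoyep' matches the inherited outcome exactly, so it is an inherited cognate, not a loan.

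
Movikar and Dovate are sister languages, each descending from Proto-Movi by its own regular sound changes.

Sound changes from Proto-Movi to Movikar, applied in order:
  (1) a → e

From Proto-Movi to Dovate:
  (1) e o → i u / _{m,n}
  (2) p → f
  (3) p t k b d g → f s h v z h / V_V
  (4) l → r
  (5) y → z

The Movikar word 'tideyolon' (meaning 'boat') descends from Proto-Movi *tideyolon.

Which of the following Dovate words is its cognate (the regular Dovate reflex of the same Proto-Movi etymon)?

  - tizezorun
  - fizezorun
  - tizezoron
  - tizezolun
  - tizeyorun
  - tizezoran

tizezorun

Dovate: *tideyolon > tideyolun > tizeyolun > tizeyorun > tizezorun  (by pre-nasal raising, intervocalic lenition, unconditioned shift, unconditioned shift)
Among the options, 'tizezorun' alone shows every Dovate change applied in order.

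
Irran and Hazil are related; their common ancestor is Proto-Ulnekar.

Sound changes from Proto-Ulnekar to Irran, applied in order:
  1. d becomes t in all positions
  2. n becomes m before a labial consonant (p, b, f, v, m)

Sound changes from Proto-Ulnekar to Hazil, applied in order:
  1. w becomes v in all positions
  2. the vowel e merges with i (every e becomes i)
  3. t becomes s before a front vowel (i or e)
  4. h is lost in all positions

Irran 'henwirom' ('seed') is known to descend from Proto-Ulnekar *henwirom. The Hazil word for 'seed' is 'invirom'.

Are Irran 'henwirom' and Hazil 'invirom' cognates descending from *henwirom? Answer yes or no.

Derive the expected Hazil reflex of *henwirom:
Hazil: *henwirom > henvirom > hinvirom > invirom  (by unconditioned shift, vowel merger, h-loss)
Hazil 'invirom' matches the regular reflex exactly, so the pair is cognate.

yes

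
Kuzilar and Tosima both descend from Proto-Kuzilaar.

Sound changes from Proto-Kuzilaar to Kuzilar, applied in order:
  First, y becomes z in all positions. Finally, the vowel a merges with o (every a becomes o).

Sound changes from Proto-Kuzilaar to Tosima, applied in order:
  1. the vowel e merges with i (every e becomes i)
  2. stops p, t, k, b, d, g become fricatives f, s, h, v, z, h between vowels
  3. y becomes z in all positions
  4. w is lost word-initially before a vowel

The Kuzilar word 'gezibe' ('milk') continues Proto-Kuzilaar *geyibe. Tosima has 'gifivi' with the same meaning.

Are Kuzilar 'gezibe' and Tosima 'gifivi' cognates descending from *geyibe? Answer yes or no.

Derive the expected Tosima reflex of *geyibe:
Tosima: *geyibe
  geyibe → giyibi   [vowel merger]
  giyibi → giyivi   [intervocalic lenition]
  giyivi → gizivi   [unconditioned shift]
  gizivi (rule 4 does not apply)
  giving Tosima gizivi.
The regular Tosima reflex would be 'gizivi', but the attested form is 'gifivi'. The correspondence is irregular, so they are not cognates (the Tosima form has a different source).

no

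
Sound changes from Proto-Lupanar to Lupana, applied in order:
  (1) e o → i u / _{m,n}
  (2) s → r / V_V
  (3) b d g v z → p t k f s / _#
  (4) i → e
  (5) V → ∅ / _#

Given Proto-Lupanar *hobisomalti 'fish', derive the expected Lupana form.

Lupana: *hobisomalti > hobisumalti > hobirumalti > hoberumalte > hoberumalt  (by pre-nasal raising, rhotacism, vowel merger, apocope)

hoberumalt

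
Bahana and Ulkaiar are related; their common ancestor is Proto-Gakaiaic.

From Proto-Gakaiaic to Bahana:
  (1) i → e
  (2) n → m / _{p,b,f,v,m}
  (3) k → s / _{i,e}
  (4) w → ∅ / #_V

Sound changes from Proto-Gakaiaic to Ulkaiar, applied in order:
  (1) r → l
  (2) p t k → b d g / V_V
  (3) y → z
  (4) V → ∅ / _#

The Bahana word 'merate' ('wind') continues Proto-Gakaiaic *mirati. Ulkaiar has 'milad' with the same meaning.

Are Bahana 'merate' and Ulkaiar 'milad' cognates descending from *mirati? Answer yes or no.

Derive the expected Ulkaiar reflex of *mirati:
Ulkaiar: start from *mirati.
  rule 1 (unconditioned shift): mirati → milati
  rule 2 (intervocalic voicing): milati → miladi
  rule 3: no change — miladi
  rule 4 (apocope): miladi → milad
  ⇒ Ulkaiar milad
Ulkaiar 'milad' matches the regular reflex exactly, so the pair is cognate.

yes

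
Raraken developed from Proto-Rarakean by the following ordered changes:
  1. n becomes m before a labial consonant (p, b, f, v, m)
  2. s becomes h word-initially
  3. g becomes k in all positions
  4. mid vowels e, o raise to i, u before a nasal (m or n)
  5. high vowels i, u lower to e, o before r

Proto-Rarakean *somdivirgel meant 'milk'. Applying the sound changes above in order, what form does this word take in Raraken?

Raraken: *somdivirgel > homdivirgel > homdivirkel > humdivirkel > humdiverkel  (by debuccalisation, unconditioned shift, pre-nasal raising, pre-rhotic lowering)

humdiverkel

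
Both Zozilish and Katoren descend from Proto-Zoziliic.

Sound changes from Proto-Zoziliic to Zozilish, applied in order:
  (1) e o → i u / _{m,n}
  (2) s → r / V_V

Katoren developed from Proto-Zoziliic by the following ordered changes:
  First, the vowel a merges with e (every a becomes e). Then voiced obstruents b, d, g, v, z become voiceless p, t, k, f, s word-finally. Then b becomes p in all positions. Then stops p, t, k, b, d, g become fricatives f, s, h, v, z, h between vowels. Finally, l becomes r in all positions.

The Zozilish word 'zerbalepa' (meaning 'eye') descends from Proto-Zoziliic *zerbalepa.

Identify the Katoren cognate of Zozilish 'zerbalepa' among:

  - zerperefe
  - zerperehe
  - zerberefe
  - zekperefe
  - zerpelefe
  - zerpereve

zerperefe

Katoren: *zerbalepa > zerbelepe > zerpelepe > zerpelefe > zerperefe  (by vowel merger, unconditioned shift, intervocalic lenition, unconditioned shift)
Only 'zerperefe' matches the regular Katoren development of *zerbalepa.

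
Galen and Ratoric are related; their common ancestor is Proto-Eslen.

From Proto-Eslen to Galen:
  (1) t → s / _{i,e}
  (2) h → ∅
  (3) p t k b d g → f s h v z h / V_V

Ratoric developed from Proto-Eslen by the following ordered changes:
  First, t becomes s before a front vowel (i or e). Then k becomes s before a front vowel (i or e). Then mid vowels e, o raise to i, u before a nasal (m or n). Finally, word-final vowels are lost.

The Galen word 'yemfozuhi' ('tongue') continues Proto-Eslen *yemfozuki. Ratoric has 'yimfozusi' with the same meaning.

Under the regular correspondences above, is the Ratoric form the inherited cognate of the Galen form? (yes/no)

Derive the expected Ratoric reflex of *yemfozuki:
Ratoric: *yemfozuki
  yemfozuki (rule 1 does not apply)
  yemfozuki → yemfozusi   [palatalisation]
  yemfozusi → yimfozusi   [pre-nasal raising]
  yimfozusi → yimfozus   [apocope]
  giving Ratoric yimfozus.
The regular Ratoric reflex would be 'yimfozus', but the attested form is 'yimfozusi'. The correspondence is irregular, so they are not cognates (the Ratoric form has a different source).

no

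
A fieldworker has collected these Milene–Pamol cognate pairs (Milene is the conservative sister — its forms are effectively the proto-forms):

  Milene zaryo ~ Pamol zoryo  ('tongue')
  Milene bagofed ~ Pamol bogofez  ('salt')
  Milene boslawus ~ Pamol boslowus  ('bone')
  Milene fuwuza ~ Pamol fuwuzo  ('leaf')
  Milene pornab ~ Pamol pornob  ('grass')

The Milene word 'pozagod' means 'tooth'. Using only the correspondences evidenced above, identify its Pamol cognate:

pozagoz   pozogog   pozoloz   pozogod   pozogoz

bagofed ~ bogofez, boslawus ~ boslowus — Milene a corresponds to Pamol o after a consonant, before a consonant other than r, m, n, p, b, f, v.
bagofed ~ bogofez — Milene d corresponds to Pamol z word-finally.
Applying these to Milene 'pozagod':
  pozagod → pozogod   (a→o after a consonant, before a consonant other than r, m, n, p, b, f, v)
  pozogod → pozogoz   (d→z word-finally)
So the Pamol cognate is 'pozogoz'.

pozogoz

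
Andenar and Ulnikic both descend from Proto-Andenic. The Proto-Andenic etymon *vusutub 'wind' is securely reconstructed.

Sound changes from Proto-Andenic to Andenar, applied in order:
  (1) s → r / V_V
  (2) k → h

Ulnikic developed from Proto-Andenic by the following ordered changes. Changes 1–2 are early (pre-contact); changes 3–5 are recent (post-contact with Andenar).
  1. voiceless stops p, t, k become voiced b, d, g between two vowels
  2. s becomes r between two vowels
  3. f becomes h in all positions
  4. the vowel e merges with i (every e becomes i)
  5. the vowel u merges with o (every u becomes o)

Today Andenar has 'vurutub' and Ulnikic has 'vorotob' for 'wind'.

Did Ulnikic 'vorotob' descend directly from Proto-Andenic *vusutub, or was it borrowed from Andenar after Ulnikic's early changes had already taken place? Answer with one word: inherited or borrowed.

borrowed

If inherited, *vusutub would pass through all of Ulnikic's changes:
Ulnikic: *vusutub
  vusutub → vusudub   [intervocalic voicing]
  vusudub → vurudub   [rhotacism]
  vurudub (rule 3 does not apply)
  vurudub (rule 4 does not apply)
  vurudub → vorodob   [vowel merger]
  giving Ulnikic vorodob.
If borrowed from Andenar 'vurutub' after the early changes, it would undergo only the recent ones:
  rule 3 (unconditioned shift): no change (vurutub)
  rule 4 (vowel merger): no change (vurutub)
  rule 5 (vowel merger): vurutub → vorotob
  ⇒ as a loan: vorotob
Ulnikic 'vorotob' matches the loan outcome 'vorotob', not the inherited 'vorodob' — it skipped the early Ulnikic changes, so it was borrowed from Andenar.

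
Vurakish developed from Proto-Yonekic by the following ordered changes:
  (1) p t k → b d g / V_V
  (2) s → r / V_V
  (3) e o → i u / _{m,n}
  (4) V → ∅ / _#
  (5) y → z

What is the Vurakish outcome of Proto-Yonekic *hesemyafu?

herimzaf

Vurakish: start from *hesemyafu.
  rule 1: no change — hesemyafu
  rule 2 (rhotacism): hesemyafu → heremyafu
  rule 3 (pre-nasal raising): heremyafu → herimyafu
  rule 4 (apocope): herimyafu → herimyaf
  rule 5 (unconditioned shift): herimyaf → herimzaf
  ⇒ Vurakish herimzaf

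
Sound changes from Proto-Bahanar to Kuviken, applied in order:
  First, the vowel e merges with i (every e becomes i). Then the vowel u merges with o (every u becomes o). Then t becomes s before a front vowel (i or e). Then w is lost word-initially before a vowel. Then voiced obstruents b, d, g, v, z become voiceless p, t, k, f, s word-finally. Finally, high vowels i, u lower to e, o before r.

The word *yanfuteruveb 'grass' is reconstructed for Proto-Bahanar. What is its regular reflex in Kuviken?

Kuviken: *yanfuteruveb
  yanfuteruveb → yanfutiruvib   [vowel merger]
  yanfutiruvib → yanfotirovib   [vowel merger]
  yanfotirovib → yanfosirovib   [palatalisation]
  yanfosirovib (rule 4 does not apply)
  yanfosirovib → yanfosirovip   [final devoicing]
  yanfosirovip → yanfoserovip   [pre-rhotic lowering]
  giving Kuviken yanfoserovip.

yanfoserovip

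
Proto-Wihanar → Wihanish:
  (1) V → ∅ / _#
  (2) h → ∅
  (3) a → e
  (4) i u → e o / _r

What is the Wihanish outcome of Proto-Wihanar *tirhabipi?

terebip

Wihanish: *tirhabipi > tirhabip > tirabip > tirebip > terebip  (by apocope, h-loss, vowel merger, pre-rhotic lowering)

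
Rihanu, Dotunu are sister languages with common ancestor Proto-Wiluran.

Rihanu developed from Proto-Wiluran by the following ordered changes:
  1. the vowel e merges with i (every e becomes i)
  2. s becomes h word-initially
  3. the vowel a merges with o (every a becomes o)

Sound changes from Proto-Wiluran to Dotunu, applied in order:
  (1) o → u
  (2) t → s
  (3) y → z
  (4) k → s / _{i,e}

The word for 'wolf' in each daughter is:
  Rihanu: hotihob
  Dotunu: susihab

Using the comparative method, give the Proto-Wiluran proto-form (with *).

*sotihab

Position 1: Rihanu has h, Dotunu has s. Taking the neighbouring segments as reconstructed: Rihanu h could go back to *s or *h; Dotunu s could go back to *t or *s — the one source consistent with every daughter is *s.
Position 6: Rihanu has o, Dotunu has a. Dotunu preserves a here (none of its changes turn any other segment into a), so the proto-segment is *a.
Continuing position by position gives *sotihab; check it forward:
Rihanu: *sotihab
  sotihab (rule 1 does not apply)
  sotihab → hotihab   [debuccalisation]
  hotihab → hotihob   [vowel merger]
  giving Rihanu hotihob.
Dotunu: *sotihab > sutihab > susihab  (by vowel merger, unconditioned shift)
No other proto-form is consistent with every reflex, so the reconstruction is *sotihab.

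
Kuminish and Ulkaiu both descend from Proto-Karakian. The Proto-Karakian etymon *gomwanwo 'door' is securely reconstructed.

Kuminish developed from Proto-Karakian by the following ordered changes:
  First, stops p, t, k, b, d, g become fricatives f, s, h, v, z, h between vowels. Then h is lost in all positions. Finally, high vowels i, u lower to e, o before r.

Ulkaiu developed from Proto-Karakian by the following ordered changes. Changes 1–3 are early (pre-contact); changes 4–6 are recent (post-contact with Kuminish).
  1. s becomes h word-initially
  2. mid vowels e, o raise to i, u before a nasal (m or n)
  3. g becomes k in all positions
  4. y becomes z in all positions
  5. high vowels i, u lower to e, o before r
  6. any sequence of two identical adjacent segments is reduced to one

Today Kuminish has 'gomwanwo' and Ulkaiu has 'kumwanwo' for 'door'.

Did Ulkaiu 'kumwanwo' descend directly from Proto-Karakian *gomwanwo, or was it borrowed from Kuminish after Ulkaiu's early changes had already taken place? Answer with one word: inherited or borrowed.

If inherited, *gomwanwo would pass through all of Ulkaiu's changes:
Ulkaiu: *gomwanwo
  gomwanwo (rule 1 does not apply)
  gomwanwo → gumwanwo   [pre-nasal raising]
  gumwanwo → kumwanwo   [unconditioned shift]
  kumwanwo (rule 4 does not apply)
  kumwanwo (rule 5 does not apply)
  kumwanwo (rule 6 does not apply)
  giving Ulkaiu kumwanwo.
If borrowed from Kuminish 'gomwanwo' after the early changes, it would undergo only the recent ones:
  rule 4 (unconditioned shift): no change (gomwanwo)
  rule 5 (pre-rhotic lowering): no change (gomwanwo)
  rule 6 (degemination): no change (gomwanwo)
  ⇒ as a loan: gomwanwo
Ulkaiu 'kumwanwo' matches the inherited outcome exactly, so it is an inherited cognate, not a loan.

inherited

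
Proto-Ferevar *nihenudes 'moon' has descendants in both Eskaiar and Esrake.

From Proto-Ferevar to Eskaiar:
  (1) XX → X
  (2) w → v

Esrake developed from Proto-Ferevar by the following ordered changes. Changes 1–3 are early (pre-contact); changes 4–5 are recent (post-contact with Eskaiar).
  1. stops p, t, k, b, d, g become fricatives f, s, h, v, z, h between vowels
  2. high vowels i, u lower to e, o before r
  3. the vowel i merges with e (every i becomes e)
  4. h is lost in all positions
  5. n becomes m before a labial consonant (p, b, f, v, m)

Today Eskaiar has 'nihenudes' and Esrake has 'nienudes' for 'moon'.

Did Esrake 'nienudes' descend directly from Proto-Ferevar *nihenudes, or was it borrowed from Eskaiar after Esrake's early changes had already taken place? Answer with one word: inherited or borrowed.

If inherited, *nihenudes would pass through all of Esrake's changes:
Esrake: *nihenudes
  nihenudes → nihenuzes   [intervocalic lenition]
  nihenuzes (rule 2 does not apply)
  nihenuzes → nehenuzes   [vowel merger]
  nehenuzes → neenuzes   [h-loss]
  neenuzes (rule 5 does not apply)
  giving Esrake neenuzes.
If borrowed from Eskaiar 'nihenudes' after the early changes, it would undergo only the recent ones:
  rule 4 (h-loss): nihenudes → nienudes
  rule 5 (nasal place assimilation): no change (nienudes)
  ⇒ as a loan: nienudes
Esrake 'nienudes' matches the loan outcome 'nienudes', not the inherited 'neenuzes' — it skipped the early Esrake changes, so it was borrowed from Eskaiar.

borrowed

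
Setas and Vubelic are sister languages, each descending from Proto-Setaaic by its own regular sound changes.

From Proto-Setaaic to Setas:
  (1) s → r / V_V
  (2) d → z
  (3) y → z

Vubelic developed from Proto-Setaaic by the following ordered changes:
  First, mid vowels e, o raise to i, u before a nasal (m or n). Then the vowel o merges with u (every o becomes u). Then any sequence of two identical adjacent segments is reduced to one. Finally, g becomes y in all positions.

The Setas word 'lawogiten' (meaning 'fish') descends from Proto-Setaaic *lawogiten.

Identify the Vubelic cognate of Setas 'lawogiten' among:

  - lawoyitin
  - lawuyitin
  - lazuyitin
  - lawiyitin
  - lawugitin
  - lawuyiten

Vubelic: start from *lawogiten.
  rule 1 (pre-nasal raising): lawogiten → lawogitin
  rule 2 (vowel merger): lawogitin → lawugitin
  rule 3: no change — lawugitin
  rule 4 (unconditioned shift): lawugitin → lawuyitin
  ⇒ Vubelic lawuyitin

lawuyitin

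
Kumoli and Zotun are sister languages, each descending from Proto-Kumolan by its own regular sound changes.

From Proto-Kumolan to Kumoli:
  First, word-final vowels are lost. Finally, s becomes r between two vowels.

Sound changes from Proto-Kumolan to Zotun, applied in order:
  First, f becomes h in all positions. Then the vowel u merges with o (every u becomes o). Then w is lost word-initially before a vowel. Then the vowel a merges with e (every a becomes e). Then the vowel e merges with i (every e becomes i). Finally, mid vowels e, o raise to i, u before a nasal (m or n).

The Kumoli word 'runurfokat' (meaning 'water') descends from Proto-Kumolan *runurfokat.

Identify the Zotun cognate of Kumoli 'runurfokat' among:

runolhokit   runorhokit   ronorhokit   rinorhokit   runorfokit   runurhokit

runorhokit

Zotun: *runurfokat
  runurfokat → runurhokat   [unconditioned shift]
  runurhokat → ronorhokat   [vowel merger]
  ronorhokat (rule 3 does not apply)
  ronorhokat → ronorhoket   [vowel merger]
  ronorhoket → ronorhokit   [vowel merger]
  ronorhokit → runorhokit   [pre-nasal raising]
  giving Zotun runorhokit.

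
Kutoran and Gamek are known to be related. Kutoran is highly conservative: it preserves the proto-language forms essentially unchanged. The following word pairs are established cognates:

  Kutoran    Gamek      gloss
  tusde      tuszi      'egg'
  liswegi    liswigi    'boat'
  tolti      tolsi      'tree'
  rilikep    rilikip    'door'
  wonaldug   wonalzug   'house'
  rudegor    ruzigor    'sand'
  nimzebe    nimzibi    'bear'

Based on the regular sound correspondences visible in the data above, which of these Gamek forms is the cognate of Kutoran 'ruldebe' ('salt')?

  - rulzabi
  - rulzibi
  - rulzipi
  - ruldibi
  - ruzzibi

rulzibi

tusde ~ tuszi — Kutoran d corresponds to Gamek z after a consonant, before a front vowel.
nimzebe ~ nimzibi — Kutoran e corresponds to Gamek i after a consonant, before a labial obstruent.
tusde ~ tuszi, nimzebe ~ nimzibi — Kutoran e corresponds to Gamek i word-finally.
Applying these to Kutoran 'ruldebe':
  ruldebe → rulzebe   (d→z after a consonant, before a front vowel)
  rulzebe → rulzibe   (e→i after a consonant, before a labial obstruent)
  rulzibe → rulzibi   (e→i word-finally)
So the Gamek cognate is 'rulzibi'.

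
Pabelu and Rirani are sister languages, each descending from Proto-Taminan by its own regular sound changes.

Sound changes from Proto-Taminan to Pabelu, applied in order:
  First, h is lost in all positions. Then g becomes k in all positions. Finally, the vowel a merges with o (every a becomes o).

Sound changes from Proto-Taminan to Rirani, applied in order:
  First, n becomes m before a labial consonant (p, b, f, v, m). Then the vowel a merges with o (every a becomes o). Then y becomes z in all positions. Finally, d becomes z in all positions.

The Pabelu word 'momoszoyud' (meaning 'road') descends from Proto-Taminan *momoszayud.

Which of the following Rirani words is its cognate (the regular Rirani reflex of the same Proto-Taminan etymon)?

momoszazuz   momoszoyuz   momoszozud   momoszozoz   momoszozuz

Rirani: *momoszayud
  momoszayud (rule 1 does not apply)
  momoszayud → momoszoyud   [vowel merger]
  momoszoyud → momoszozud   [unconditioned shift]
  momoszozud → momoszozuz   [unconditioned shift]
  giving Rirani momoszozuz.
The other candidates each miss or misapply at least one Rirani change.

momoszozuz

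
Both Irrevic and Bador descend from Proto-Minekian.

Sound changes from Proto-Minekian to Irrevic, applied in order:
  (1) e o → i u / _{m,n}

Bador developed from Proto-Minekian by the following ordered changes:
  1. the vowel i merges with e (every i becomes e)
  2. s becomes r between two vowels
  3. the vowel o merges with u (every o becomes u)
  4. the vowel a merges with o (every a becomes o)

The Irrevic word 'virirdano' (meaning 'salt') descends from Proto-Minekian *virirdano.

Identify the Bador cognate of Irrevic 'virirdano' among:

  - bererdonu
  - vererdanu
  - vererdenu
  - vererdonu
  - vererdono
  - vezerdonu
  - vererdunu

Bador: *virirdano > vererdano > vererdanu > vererdonu  (by vowel merger, vowel merger, vowel merger)
Among the options, 'vererdonu' alone shows every Bador change applied in order.

vererdonu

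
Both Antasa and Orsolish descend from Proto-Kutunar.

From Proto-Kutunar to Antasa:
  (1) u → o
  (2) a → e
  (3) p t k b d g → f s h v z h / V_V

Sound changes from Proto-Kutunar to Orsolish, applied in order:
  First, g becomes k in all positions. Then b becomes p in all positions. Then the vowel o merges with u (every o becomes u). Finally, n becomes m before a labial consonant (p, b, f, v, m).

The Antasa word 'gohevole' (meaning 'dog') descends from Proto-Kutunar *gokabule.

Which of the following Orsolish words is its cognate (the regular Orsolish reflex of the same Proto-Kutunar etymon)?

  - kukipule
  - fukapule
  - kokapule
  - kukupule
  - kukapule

Orsolish: *gokabule
  gokabule → kokabule   [unconditioned shift]
  kokabule → kokapule   [unconditioned shift]
  kokapule → kukapule   [vowel merger]
  kukapule (rule 4 does not apply)
  giving Orsolish kukapule.
Among the options, 'kukapule' alone shows every Orsolish change applied in order.

kukapule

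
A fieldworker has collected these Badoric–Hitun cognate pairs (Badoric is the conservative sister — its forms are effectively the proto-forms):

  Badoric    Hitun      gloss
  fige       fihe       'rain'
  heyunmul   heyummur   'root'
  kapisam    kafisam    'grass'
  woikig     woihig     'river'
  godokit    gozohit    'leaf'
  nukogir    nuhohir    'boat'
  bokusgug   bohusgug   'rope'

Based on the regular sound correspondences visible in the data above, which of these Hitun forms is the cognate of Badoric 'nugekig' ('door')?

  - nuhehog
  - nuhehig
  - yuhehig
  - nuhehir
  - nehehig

fige ~ fihe — Badoric g corresponds to Hitun h between vowels (before a front vowel).
woikig ~ woihig, godokit ~ gozohit — Badoric k corresponds to Hitun h between vowels (before a front vowel).
Applying these to Badoric 'nugekig':
  nugekig → nuhekig   (g→h between vowels (before a front vowel))
  nuhekig → nuhehig   (k→h between vowels (before a front vowel))
So the Hitun cognate is 'nuhehig'.

nuhehig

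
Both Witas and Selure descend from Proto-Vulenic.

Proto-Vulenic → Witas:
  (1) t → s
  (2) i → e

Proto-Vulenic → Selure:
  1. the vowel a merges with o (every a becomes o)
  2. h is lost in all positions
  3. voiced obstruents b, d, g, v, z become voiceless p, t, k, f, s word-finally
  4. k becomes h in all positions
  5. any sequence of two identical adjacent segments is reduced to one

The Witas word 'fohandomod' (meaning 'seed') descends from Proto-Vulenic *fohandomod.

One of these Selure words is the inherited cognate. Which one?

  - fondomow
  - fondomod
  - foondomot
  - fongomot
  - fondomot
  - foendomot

Selure: *fohandomod > fohondomod > foondomod > foondomot > fondomot  (by vowel merger, h-loss, final devoicing, degemination)
Among the options, 'fondomot' alone shows every Selure change applied in order.

fondomot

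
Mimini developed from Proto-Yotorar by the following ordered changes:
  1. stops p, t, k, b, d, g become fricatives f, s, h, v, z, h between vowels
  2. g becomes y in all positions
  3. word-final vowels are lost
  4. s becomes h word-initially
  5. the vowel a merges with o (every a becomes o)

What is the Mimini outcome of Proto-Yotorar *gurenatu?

Mimini: start from *gurenatu.
  rule 1 (intervocalic lenition): gurenatu → gurenasu
  rule 2 (unconditioned shift): gurenasu → yurenasu
  rule 3 (apocope): yurenasu → yurenas
  rule 4: no change — yurenas
  rule 5 (vowel merger): yurenas → yurenos
  ⇒ Mimini yurenos

yurenos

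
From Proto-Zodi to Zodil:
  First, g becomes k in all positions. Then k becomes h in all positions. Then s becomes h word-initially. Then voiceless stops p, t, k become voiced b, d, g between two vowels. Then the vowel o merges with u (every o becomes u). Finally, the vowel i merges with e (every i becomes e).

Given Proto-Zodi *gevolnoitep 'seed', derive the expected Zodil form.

Zodil: start from *gevolnoitep.
  rule 1 (unconditioned shift): gevolnoitep → kevolnoitep
  rule 2 (unconditioned shift): kevolnoitep → hevolnoitep
  rule 3: no change — hevolnoitep
  rule 4 (intervocalic voicing): hevolnoitep → hevolnoidep
  rule 5 (vowel merger): hevolnoidep → hevulnuidep
  rule 6 (vowel merger): hevulnuidep → hevulnuedep
  ⇒ Zodil hevulnuedep

hevulnuedep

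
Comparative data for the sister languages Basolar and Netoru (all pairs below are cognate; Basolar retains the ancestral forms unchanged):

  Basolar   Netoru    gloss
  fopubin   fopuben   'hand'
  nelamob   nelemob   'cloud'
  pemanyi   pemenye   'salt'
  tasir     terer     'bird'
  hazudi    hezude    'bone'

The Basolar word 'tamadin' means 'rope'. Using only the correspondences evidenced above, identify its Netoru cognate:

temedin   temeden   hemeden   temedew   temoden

nelamob ~ nelemob — Basolar a corresponds to Netoru e after a consonant, before a nasal.
tasir ~ terer, hazudi ~ hezude — Basolar a corresponds to Netoru e after a consonant, before a consonant other than r, m, n, p, b, f, v.
fopubin ~ fopuben — Basolar i corresponds to Netoru e after a consonant, before a nasal.
Applying these to Basolar 'tamadin':
  tamadin → temadin   (a→e after a consonant, before a nasal)
  temadin → temedin   (a→e after a consonant, before a consonant other than r, m, n, p, b, f, v)
  temedin → temeden   (i→e after a consonant, before a nasal)
So the Netoru cognate is 'temeden'.

temeden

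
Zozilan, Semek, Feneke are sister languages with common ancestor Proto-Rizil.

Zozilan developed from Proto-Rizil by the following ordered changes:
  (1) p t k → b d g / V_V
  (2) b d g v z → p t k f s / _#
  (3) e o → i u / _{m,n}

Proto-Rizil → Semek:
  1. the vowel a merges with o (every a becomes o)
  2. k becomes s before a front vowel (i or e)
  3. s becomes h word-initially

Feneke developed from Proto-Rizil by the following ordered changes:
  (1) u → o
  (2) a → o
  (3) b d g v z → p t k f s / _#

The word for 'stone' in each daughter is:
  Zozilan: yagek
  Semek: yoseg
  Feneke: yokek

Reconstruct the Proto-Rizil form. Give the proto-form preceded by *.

*yakeg

Position 3: Zozilan has g, Semek has s, Feneke has k. Taking the neighbouring segments as reconstructed: Zozilan g could go back to *k or *g; Semek s could go back to *k or *s; Feneke k can only go back to *k — the one source consistent with every daughter is *k.
Position 2: Zozilan has a, Semek has o, Feneke has o. Zozilan preserves a here (none of its changes turn any other segment into a), so the proto-segment is *a.
Position 5: Zozilan has k, Semek has g, Feneke has k. Semek preserves g here (none of its changes turn any other segment into g), so the proto-segment is *g.
Verify the candidate proto-form against each daughter:
Zozilan: start from *yakeg.
  rule 1 (intervocalic voicing): yakeg → yageg
  rule 2 (final devoicing): yageg → yagek
  rule 3: no change — yagek
  ⇒ Zozilan yagek
Semek: *yakeg
  yakeg → yokeg   [vowel merger]
  yokeg → yoseg   [palatalisation]
  yoseg (rule 3 does not apply)
  giving Semek yoseg.
Feneke: *yakeg
  yakeg (rule 1 does not apply)
  yakeg → yokeg   [vowel merger]
  yokeg → yokek   [final devoicing]
  giving Feneke yokek.
*yakeg is the unique common source.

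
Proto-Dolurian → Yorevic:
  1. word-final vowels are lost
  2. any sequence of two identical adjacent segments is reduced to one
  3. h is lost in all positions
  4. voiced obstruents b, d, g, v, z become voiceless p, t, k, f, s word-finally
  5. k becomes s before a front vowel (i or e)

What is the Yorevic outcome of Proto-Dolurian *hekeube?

eseup

Yorevic: *hekeube > hekeub > ekeub > ekeup > eseup  (by apocope, h-loss, final devoicing, palatalisation)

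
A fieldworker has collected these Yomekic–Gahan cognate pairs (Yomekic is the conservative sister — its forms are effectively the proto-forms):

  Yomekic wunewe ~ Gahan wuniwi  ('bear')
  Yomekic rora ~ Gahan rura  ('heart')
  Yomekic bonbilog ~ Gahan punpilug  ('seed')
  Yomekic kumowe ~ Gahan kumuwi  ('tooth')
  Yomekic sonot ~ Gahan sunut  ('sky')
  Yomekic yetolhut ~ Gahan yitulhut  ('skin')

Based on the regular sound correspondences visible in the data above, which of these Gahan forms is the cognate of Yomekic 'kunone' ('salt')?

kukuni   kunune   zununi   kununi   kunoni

kununi

bonbilog ~ punpilug, sonot ~ sunut — Yomekic o corresponds to Gahan u after a consonant, before a nasal.
wunewe ~ wuniwi, kumowe ~ kumuwi — Yomekic e corresponds to Gahan i word-finally.
Applying these to Yomekic 'kunone':
  kunone → kunune   (o→u after a consonant, before a nasal)
  kunune → kununi   (e→i word-finally)
So the Gahan cognate is 'kununi'.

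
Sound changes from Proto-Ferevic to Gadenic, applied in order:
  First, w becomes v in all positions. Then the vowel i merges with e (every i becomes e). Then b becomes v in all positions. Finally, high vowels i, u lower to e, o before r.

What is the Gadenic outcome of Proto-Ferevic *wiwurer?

vevorer

Gadenic: start from *wiwurer.
  rule 1 (unconditioned shift): wiwurer → vivurer
  rule 2 (vowel merger): vivurer → vevurer
  rule 3: no change — vevurer
  rule 4 (pre-rhotic lowering): vevurer → vevorer
  ⇒ Gadenic vevorer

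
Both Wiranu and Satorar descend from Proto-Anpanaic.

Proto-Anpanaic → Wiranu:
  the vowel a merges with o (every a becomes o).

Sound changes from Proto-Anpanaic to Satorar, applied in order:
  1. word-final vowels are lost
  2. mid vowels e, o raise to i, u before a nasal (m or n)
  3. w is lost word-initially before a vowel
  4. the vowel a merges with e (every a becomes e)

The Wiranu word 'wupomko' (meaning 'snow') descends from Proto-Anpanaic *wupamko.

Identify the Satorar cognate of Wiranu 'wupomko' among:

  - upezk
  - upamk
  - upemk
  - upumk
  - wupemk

Satorar: start from *wupamko.
  rule 1 (apocope): wupamko → wupamk
  rule 2: no change — wupamk
  rule 3 (glide loss): wupamk → upamk
  rule 4 (vowel merger): upamk → upemk
  ⇒ Satorar upemk
Only 'upemk' matches the regular Satorar development of *wupamko.

upemk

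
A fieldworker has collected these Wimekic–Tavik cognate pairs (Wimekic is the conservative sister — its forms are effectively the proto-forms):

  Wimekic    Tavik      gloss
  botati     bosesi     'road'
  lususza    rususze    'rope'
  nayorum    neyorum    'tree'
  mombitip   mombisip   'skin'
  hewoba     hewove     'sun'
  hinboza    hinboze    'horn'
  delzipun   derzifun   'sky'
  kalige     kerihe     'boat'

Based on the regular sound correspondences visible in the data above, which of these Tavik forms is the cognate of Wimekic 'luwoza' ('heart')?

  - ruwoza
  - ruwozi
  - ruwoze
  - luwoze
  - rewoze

ruwoze

lususza ~ rususze — Wimekic l corresponds to Tavik r word-initially before a back vowel.
lususza ~ rususze, hewoba ~ hewove — Wimekic a corresponds to Tavik e word-finally.
Applying these to Wimekic 'luwoza':
  luwoza → ruwoza   (l→r word-initially before a back vowel)
  ruwoza → ruwoze   (a→e word-finally)
So the Tavik cognate is 'ruwoze'.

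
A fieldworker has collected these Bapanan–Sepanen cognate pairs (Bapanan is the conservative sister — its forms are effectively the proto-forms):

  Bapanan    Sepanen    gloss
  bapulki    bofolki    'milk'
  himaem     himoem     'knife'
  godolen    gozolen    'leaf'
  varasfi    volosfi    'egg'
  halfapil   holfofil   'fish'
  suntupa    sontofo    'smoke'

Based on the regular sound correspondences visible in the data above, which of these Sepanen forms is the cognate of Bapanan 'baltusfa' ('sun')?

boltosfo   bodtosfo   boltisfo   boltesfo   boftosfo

varasfi ~ volosfi, halfapil ~ holfofil — Bapanan a corresponds to Sepanen o after a consonant, before a consonant other than r, m, n, p, b, f, v.
bapulki ~ bofolki — Bapanan u corresponds to Sepanen o after a consonant, before a consonant other than r, m, n, p, b, f, v.
suntupa ~ sontofo — Bapanan a corresponds to Sepanen o word-finally.
Applying these to Bapanan 'baltusfa':
  baltusfa → boltusfa   (a→o after a consonant, before a consonant other than r, m, n, p, b, f, v)
  boltusfa → boltosfa   (u→o after a consonant, before a consonant other than r, m, n, p, b, f, v)
  boltosfa → boltosfo   (a→o word-finally)
So the Sepanen cognate is 'boltosfo'.

boltosfo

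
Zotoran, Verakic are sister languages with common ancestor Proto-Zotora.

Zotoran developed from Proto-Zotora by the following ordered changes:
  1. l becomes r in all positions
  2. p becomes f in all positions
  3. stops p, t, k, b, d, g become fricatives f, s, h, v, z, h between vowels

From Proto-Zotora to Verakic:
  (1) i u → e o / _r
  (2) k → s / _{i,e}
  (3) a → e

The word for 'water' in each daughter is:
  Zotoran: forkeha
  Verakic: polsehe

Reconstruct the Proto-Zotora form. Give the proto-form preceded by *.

*polkeha

Position 4: Zotoran has k, Verakic has s. Zotoran preserves k here (none of its changes turn any other segment into k), so the proto-segment is *k.
Position 1: Zotoran has f, Verakic has p. Verakic preserves p here (none of its changes turn any other segment into p), so the proto-segment is *p.
Position 3: Zotoran has r, Verakic has l. Verakic preserves l here (none of its changes turn any other segment into l), so the proto-segment is *l.
This points to *polkeha. Verify forward in each daughter:
Zotoran: *polkeha > porkeha > forkeha  (by unconditioned shift, unconditioned shift)
Verakic: *polkeha
  polkeha (rule 1 does not apply)
  polkeha → polseha   [palatalisation]
  polseha → polsehe   [vowel merger]
  giving Verakic polsehe.
Only *polkeha yields all of Zotoran forkeha, Verakic polsehe.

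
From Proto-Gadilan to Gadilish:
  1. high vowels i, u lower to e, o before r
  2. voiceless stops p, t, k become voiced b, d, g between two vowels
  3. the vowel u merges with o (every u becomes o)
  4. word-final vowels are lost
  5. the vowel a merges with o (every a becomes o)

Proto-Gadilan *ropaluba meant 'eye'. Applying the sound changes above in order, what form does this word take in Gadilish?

robolob

Gadilish: *ropaluba > robaluba > robaloba > robalob > robolob  (by intervocalic voicing, vowel merger, apocope, vowel merger)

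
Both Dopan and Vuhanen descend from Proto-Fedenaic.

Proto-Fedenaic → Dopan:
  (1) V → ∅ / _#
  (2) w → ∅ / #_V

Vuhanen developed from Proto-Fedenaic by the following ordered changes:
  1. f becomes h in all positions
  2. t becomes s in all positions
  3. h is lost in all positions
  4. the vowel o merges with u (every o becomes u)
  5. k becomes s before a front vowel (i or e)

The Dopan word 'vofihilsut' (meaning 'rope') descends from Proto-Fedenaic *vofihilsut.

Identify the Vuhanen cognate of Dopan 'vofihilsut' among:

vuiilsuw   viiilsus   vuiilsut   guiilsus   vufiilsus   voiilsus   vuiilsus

vuiilsus

Vuhanen: start from *vofihilsut.
  rule 1 (unconditioned shift): vofihilsut → vohihilsut
  rule 2 (unconditioned shift): vohihilsut → vohihilsus
  rule 3 (h-loss): vohihilsus → voiilsus
  rule 4 (vowel merger): voiilsus → vuiilsus
  rule 5: no change — vuiilsus
  ⇒ Vuhanen vuiilsus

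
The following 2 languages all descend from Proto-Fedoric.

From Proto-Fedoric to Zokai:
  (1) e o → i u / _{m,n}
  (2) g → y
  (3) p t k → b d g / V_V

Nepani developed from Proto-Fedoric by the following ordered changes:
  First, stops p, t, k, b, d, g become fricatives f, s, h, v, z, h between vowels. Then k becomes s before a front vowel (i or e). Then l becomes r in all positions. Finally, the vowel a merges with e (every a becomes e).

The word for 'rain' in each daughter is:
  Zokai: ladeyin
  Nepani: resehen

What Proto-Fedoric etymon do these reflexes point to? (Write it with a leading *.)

Position 6: Zokai has i, Nepani has e. Taking the neighbouring segments as reconstructed: Zokai i could go back to *e or *i; Nepani e could go back to *a or *e — the one source consistent with every daughter is *e.
Position 5: Zokai has y, Nepani has h. Taking the neighbouring segments as reconstructed: Zokai y could go back to *g or *y; Nepani h could go back to *k or *g or *h — the one source consistent with every daughter is *g.
Position 2: Zokai has a, Nepani has e. Zokai preserves a here (none of its changes turn any other segment into a), so the proto-segment is *a.
This points to *lategen. Verify forward in each daughter:
Zokai: start from *lategen.
  rule 1 (pre-nasal raising): lategen → lategin
  rule 2 (unconditioned shift): lategin → lateyin
  rule 3 (intervocalic voicing): lateyin → ladeyin
  ⇒ Zokai ladeyin
Nepani: start from *lategen.
  rule 1 (intervocalic lenition): lategen → lasehen
  rule 2: no change — lasehen
  rule 3 (unconditioned shift): lasehen → rasehen
  rule 4 (vowel merger): rasehen → resehen
  ⇒ Nepani resehen
No other proto-form is consistent with every reflex, so the reconstruction is *lategen.

*lategen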